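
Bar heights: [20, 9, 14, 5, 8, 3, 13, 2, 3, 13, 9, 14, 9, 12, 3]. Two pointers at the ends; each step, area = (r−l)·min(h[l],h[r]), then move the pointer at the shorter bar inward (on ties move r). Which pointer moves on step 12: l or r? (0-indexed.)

r

[0,14] min(20,3)*14=42 best=42 * → r--
[0,13] min(20,12)*13=156 best=156 * → r--
[0,12] min(20,9)*12=108 best=156 → r--
[0,11] min(20,14)*11=154 best=156 → r--
[0,10] min(20,9)*10=90 best=156 → r--
[0,9] min(20,13)*9=117 best=156 → r--
[0,8] min(20,3)*8=24 best=156 → r--
[0,7] min(20,2)*7=14 best=156 → r--
[0,6] min(20,13)*6=78 best=156 → r--
[0,5] min(20,3)*5=15 best=156 → r--
[0,4] min(20,8)*4=32 best=156 → r--
[0,3] min(20,5)*3=15 best=156 → r--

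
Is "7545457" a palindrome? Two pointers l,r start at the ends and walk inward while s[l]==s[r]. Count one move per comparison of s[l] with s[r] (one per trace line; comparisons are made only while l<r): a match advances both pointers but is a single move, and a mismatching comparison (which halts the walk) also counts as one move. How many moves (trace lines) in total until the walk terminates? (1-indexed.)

3 moves

l=1 r=7: '7'=='7', l++,r--
l=2 r=6: '5'=='5', l++,r--
l=3 r=5: '4'=='4', l++,r--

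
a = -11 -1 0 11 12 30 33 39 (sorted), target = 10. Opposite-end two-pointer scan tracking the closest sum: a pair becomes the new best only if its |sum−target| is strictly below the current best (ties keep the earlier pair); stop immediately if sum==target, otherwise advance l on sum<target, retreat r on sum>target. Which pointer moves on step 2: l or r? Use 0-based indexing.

l=0 r=7: -11+39=28 d=18 *, r--
l=0 r=6: -11+33=22 d=12 *, r--

r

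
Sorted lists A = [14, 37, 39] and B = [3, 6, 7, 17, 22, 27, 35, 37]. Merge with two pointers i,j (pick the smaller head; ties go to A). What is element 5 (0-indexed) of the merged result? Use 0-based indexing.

merged[5] = 22

i=0 j=0: A[i]=14>B[j]=3 take 3, j++
i=0 j=1: A[i]=14>B[j]=6 take 6, j++
i=0 j=2: A[i]=14>B[j]=7 take 7, j++
i=0 j=3: A[i]=14<=B[j]=17 take 14, i++
i=1 j=3: A[i]=37>B[j]=17 take 17, j++
i=1 j=4: A[i]=37>B[j]=22 take 22, j++
i=1 j=5: A[i]=37>B[j]=27 take 27, j++
i=1 j=6: A[i]=37>B[j]=35 take 35, j++
i=1 j=7: A[i]=37<=B[j]=37 take 37, i++
i=2 j=7: A[i]=39>B[j]=37 take 37, j++
i=2 j=8: B done, take A[i]=39, i++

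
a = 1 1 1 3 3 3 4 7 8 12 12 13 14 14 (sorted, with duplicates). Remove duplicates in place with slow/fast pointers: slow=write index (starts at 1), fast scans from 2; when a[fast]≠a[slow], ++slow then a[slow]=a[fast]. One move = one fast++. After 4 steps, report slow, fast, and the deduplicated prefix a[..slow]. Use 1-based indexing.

(s=1,f=2) a[fast]=1=a[slow] dup → fast++
(s=1,f=3) a[fast]=1=a[slow] dup → fast++
(s=1,f=4) a[fast]=3≠a[slow]=1 write a[2]=3 → slow++,fast++
(s=2,f=5) a[fast]=3=a[slow] dup → fast++

slow=2, fast=6, prefix=[1, 3]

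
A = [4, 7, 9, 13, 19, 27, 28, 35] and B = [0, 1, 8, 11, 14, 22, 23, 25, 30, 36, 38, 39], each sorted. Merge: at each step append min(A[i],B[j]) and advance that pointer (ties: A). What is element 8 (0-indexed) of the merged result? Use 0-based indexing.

merged[8] = 14

[i=0,j=0] A[i]=4>B[j]=0 take 0 → j++
[i=0,j=1] A[i]=4>B[j]=1 take 1 → j++
[i=0,j=2] A[i]=4<=B[j]=8 take 4 → i++
[i=1,j=2] A[i]=7<=B[j]=8 take 7 → i++
[i=2,j=2] A[i]=9>B[j]=8 take 8 → j++
[i=2,j=3] A[i]=9<=B[j]=11 take 9 → i++
[i=3,j=3] A[i]=13>B[j]=11 take 11 → j++
[i=3,j=4] A[i]=13<=B[j]=14 take 13 → i++
[i=4,j=4] A[i]=19>B[j]=14 take 14 → j++
[i=4,j=5] A[i]=19<=B[j]=22 take 19 → i++
[i=5,j=5] A[i]=27>B[j]=22 take 22 → j++
[i=5,j=6] A[i]=27>B[j]=23 take 23 → j++
[i=5,j=7] A[i]=27>B[j]=25 take 25 → j++
[i=5,j=8] A[i]=27<=B[j]=30 take 27 → i++
[i=6,j=8] A[i]=28<=B[j]=30 take 28 → i++
[i=7,j=8] A[i]=35>B[j]=30 take 30 → j++
[i=7,j=9] A[i]=35<=B[j]=36 take 35 → i++
[i=8,j=9] A done, take B[j]=36 → j++
[i=8,j=10] A done, take B[j]=38 → j++
[i=8,j=11] A done, take B[j]=39 → j++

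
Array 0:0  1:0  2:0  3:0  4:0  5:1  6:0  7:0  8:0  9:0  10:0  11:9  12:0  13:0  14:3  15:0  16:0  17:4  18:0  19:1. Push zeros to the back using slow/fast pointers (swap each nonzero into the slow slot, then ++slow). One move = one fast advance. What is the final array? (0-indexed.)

slow=0 fast=0: a[fast]=0, fast++
slow=0 fast=1: a[fast]=0, fast++
slow=0 fast=2: a[fast]=0, fast++
slow=0 fast=3: a[fast]=0, fast++
slow=0 fast=4: a[fast]=0, fast++
slow=0 fast=5: a[fast]=1≠0 swap→a[0]=1, slow++,fast++
slow=1 fast=6: a[fast]=0, fast++
slow=1 fast=7: a[fast]=0, fast++
slow=1 fast=8: a[fast]=0, fast++
slow=1 fast=9: a[fast]=0, fast++
slow=1 fast=10: a[fast]=0, fast++
slow=1 fast=11: a[fast]=9≠0 swap→a[1]=9, slow++,fast++
slow=2 fast=12: a[fast]=0, fast++
slow=2 fast=13: a[fast]=0, fast++
slow=2 fast=14: a[fast]=3≠0 swap→a[2]=3, slow++,fast++
slow=3 fast=15: a[fast]=0, fast++
slow=3 fast=16: a[fast]=0, fast++
slow=3 fast=17: a[fast]=4≠0 swap→a[3]=4, slow++,fast++
slow=4 fast=18: a[fast]=0, fast++
slow=4 fast=19: a[fast]=1≠0 swap→a[4]=1, slow++,fast++

[1, 9, 3, 4, 1, 0, 0, 0, 0, 0, 0, 0, 0, 0, 0, 0, 0, 0, 0, 0]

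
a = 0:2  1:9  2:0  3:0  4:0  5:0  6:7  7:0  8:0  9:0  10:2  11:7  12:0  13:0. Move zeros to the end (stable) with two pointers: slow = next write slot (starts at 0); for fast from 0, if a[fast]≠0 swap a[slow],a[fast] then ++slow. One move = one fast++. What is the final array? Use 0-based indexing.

[2, 9, 7, 2, 7, 0, 0, 0, 0, 0, 0, 0, 0, 0]

slow=0 fast=0: a[fast]=2≠0 swap→a[0]=2, slow++,fast++
slow=1 fast=1: a[fast]=9≠0 swap→a[1]=9, slow++,fast++
slow=2 fast=2: a[fast]=0, fast++
slow=2 fast=3: a[fast]=0, fast++
slow=2 fast=4: a[fast]=0, fast++
slow=2 fast=5: a[fast]=0, fast++
slow=2 fast=6: a[fast]=7≠0 swap→a[2]=7, slow++,fast++
slow=3 fast=7: a[fast]=0, fast++
slow=3 fast=8: a[fast]=0, fast++
slow=3 fast=9: a[fast]=0, fast++
slow=3 fast=10: a[fast]=2≠0 swap→a[3]=2, slow++,fast++
slow=4 fast=11: a[fast]=7≠0 swap→a[4]=7, slow++,fast++
slow=5 fast=12: a[fast]=0, fast++
slow=5 fast=13: a[fast]=0, fast++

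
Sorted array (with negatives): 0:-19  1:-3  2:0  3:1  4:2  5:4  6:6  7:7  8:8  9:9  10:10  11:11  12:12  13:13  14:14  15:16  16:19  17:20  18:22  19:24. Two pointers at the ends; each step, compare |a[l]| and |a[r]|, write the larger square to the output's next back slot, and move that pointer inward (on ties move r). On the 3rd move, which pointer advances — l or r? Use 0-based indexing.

l=0 r=19: |-19|<=|24| out[19]=576, r--
l=0 r=18: |-19|<=|22| out[18]=484, r--
l=0 r=17: |-19|<=|20| out[17]=400, r--

r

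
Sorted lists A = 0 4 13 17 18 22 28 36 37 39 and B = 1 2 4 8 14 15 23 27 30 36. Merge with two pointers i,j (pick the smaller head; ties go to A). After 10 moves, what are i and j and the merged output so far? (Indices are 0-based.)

i=4, j=6, merged so far=[0, 1, 2, 4, 4, 8, 13, 14, 15, 17]

[i=0,j=0] A[i]=0<=B[j]=1 take 0 → i++
[i=1,j=0] A[i]=4>B[j]=1 take 1 → j++
[i=1,j=1] A[i]=4>B[j]=2 take 2 → j++
[i=1,j=2] A[i]=4<=B[j]=4 take 4 → i++
[i=2,j=2] A[i]=13>B[j]=4 take 4 → j++
[i=2,j=3] A[i]=13>B[j]=8 take 8 → j++
[i=2,j=4] A[i]=13<=B[j]=14 take 13 → i++
[i=3,j=4] A[i]=17>B[j]=14 take 14 → j++
[i=3,j=5] A[i]=17>B[j]=15 take 15 → j++
[i=3,j=6] A[i]=17<=B[j]=23 take 17 → i++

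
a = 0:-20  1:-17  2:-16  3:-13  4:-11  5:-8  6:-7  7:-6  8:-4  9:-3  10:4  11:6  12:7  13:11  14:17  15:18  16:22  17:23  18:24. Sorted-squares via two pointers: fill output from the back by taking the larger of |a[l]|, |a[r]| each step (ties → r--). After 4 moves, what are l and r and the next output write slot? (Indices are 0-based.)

l=1, r=15, next write slot=14

[0,18] |-20|<=|24| out[18]=576 → r--
[0,17] |-20|<=|23| out[17]=529 → r--
[0,16] |-20|<=|22| out[16]=484 → r--
[0,15] |-20|>|18| out[15]=400 → l++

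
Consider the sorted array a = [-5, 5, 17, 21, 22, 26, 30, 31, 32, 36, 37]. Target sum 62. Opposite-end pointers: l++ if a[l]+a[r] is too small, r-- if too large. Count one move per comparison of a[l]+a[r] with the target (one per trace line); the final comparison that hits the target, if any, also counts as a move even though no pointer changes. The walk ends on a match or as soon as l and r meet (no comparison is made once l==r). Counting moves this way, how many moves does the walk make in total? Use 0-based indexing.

7 moves

[0,10] -5+37=32 <62 → l++
[1,10] 5+37=42 <62 → l++
[2,10] 17+37=54 <62 → l++
[3,10] 21+37=58 <62 → l++
[4,10] 22+37=59 <62 → l++
[5,10] 26+37=63 >62 → r--
[5,9] 26+36=62 → found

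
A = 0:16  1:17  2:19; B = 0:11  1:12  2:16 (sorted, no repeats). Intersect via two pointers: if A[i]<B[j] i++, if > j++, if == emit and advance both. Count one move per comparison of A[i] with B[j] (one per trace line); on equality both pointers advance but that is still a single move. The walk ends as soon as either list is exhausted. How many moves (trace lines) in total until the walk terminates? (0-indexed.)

[i=0,j=0] 16>11 → j++
[i=0,j=1] 16>12 → j++
[i=0,j=2] 16==16 emit → i++,j++

3 moves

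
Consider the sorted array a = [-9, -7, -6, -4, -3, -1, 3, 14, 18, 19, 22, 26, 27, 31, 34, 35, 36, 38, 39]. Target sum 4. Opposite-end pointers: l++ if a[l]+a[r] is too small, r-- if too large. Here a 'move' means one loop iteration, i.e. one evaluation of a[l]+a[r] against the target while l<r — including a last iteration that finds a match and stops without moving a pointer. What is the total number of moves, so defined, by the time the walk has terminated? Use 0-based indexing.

18 moves

l=0 r=18: -9+39=30 >4, r--
l=0 r=17: -9+38=29 >4, r--
l=0 r=16: -9+36=27 >4, r--
l=0 r=15: -9+35=26 >4, r--
l=0 r=14: -9+34=25 >4, r--
l=0 r=13: -9+31=22 >4, r--
l=0 r=12: -9+27=18 >4, r--
l=0 r=11: -9+26=17 >4, r--
l=0 r=10: -9+22=13 >4, r--
l=0 r=9: -9+19=10 >4, r--
l=0 r=8: -9+18=9 >4, r--
l=0 r=7: -9+14=5 >4, r--
l=0 r=6: -9+3=-6 <4, l++
l=1 r=6: -7+3=-4 <4, l++
l=2 r=6: -6+3=-3 <4, l++
l=3 r=6: -4+3=-1 <4, l++
l=4 r=6: -3+3=0 <4, l++
l=5 r=6: -1+3=2 <4, l++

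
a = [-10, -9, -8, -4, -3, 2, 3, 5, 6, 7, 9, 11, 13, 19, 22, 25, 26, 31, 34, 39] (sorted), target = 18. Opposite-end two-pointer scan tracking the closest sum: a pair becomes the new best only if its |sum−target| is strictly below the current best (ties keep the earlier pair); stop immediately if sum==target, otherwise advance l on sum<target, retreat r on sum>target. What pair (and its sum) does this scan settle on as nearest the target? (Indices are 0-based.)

pair (-8, 26) with sum 18 (|Δ|=0)

l=0 r=19: -10+39=29 d=11 *, r--
l=0 r=18: -10+34=24 d=6 *, r--
l=0 r=17: -10+31=21 d=3 *, r--
l=0 r=16: -10+26=16 d=2 *, l++
l=1 r=16: -9+26=17 d=1 *, l++
l=2 r=16: -8+26=18 d=0 *, stop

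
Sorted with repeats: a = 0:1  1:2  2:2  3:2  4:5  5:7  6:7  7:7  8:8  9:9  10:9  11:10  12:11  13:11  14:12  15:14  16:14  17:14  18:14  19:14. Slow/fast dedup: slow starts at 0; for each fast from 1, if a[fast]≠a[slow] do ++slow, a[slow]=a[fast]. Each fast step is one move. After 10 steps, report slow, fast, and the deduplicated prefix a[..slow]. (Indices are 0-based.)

(s=0,f=1) a[fast]=2≠a[slow]=1 write a[1]=2 → slow++,fast++
(s=1,f=2) a[fast]=2=a[slow] dup → fast++
(s=1,f=3) a[fast]=2=a[slow] dup → fast++
(s=1,f=4) a[fast]=5≠a[slow]=2 write a[2]=5 → slow++,fast++
(s=2,f=5) a[fast]=7≠a[slow]=5 write a[3]=7 → slow++,fast++
(s=3,f=6) a[fast]=7=a[slow] dup → fast++
(s=3,f=7) a[fast]=7=a[slow] dup → fast++
(s=3,f=8) a[fast]=8≠a[slow]=7 write a[4]=8 → slow++,fast++
(s=4,f=9) a[fast]=9≠a[slow]=8 write a[5]=9 → slow++,fast++
(s=5,f=10) a[fast]=9=a[slow] dup → fast++

slow=5, fast=11, prefix=[1, 2, 5, 7, 8, 9]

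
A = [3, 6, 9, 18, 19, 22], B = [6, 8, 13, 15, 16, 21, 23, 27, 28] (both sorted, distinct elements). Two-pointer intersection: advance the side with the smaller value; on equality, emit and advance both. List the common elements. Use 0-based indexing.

intersection = [6]

[i=0,j=0] 3<6 → i++
[i=1,j=0] 6==6 emit → i++,j++
[i=2,j=1] 9>8 → j++
[i=2,j=2] 9<13 → i++
[i=3,j=2] 18>13 → j++
[i=3,j=3] 18>15 → j++
[i=3,j=4] 18>16 → j++
[i=3,j=5] 18<21 → i++
[i=4,j=5] 19<21 → i++
[i=5,j=5] 22>21 → j++
[i=5,j=6] 22<23 → i++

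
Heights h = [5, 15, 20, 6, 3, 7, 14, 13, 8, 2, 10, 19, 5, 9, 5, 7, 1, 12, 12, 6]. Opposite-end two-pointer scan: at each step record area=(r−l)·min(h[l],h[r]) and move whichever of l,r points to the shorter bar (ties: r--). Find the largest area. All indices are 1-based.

l=1 r=20: min(5,6)*19=95 best=95 *, l++
l=2 r=20: min(15,6)*18=108 best=108 *, r--
l=2 r=19: min(15,12)*17=204 best=204 *, r--
l=2 r=18: min(15,12)*16=192 best=204, r--
l=2 r=17: min(15,1)*15=15 best=204, r--
l=2 r=16: min(15,7)*14=98 best=204, r--
l=2 r=15: min(15,5)*13=65 best=204, r--
l=2 r=14: min(15,9)*12=108 best=204, r--
l=2 r=13: min(15,5)*11=55 best=204, r--
l=2 r=12: min(15,19)*10=150 best=204, l++
l=3 r=12: min(20,19)*9=171 best=204, r--
l=3 r=11: min(20,10)*8=80 best=204, r--
l=3 r=10: min(20,2)*7=14 best=204, r--
l=3 r=9: min(20,8)*6=48 best=204, r--
l=3 r=8: min(20,13)*5=65 best=204, r--
l=3 r=7: min(20,14)*4=56 best=204, r--
l=3 r=6: min(20,7)*3=21 best=204, r--
l=3 r=5: min(20,3)*2=6 best=204, r--
l=3 r=4: min(20,6)*1=6 best=204, r--

max area = 204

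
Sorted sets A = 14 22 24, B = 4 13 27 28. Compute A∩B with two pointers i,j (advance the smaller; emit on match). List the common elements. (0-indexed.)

i=0 j=0: 14>4, j++
i=0 j=1: 14>13, j++
i=0 j=2: 14<27, i++
i=1 j=2: 22<27, i++
i=2 j=2: 24<27, i++

intersection = []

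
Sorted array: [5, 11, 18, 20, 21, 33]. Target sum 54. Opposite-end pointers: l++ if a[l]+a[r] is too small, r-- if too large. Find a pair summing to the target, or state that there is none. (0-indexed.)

l=0 r=5: 5+33=38 <54, l++
l=1 r=5: 11+33=44 <54, l++
l=2 r=5: 18+33=51 <54, l++
l=3 r=5: 20+33=53 <54, l++
l=4 r=5: 21+33=54, found

(21, 33)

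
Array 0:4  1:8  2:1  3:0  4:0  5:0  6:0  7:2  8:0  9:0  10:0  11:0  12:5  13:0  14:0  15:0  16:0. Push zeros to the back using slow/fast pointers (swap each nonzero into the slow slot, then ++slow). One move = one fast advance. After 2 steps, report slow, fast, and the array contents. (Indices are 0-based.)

slow=2, fast=2, a=[4, 8, 1, 0, 0, 0, 0, 2, 0, 0, 0, 0, 5, 0, 0, 0, 0]

slow=0 fast=0: a[fast]=4≠0 swap→a[0]=4, slow++,fast++
slow=1 fast=1: a[fast]=8≠0 swap→a[1]=8, slow++,fast++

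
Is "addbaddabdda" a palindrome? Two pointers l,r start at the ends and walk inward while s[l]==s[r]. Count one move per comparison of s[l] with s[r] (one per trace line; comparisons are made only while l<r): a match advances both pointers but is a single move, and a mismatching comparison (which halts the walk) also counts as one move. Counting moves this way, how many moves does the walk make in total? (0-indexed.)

6 moves

[0,11] 'a'=='a' → l++,r--
[1,10] 'd'=='d' → l++,r--
[2,9] 'd'=='d' → l++,r--
[3,8] 'b'=='b' → l++,r--
[4,7] 'a'=='a' → l++,r--
[5,6] 'd'=='d' → l++,r--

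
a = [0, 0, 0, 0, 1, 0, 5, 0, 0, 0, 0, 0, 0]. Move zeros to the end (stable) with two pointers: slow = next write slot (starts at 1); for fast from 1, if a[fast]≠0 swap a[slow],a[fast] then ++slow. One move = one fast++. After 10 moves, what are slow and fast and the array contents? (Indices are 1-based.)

slow=3, fast=11, a=[1, 5, 0, 0, 0, 0, 0, 0, 0, 0, 0, 0, 0]

(s=1,f=1) a[fast]=0 → fast++
(s=1,f=2) a[fast]=0 → fast++
(s=1,f=3) a[fast]=0 → fast++
(s=1,f=4) a[fast]=0 → fast++
(s=1,f=5) a[fast]=1≠0 swap→a[1]=1 → slow++,fast++
(s=2,f=6) a[fast]=0 → fast++
(s=2,f=7) a[fast]=5≠0 swap→a[2]=5 → slow++,fast++
(s=3,f=8) a[fast]=0 → fast++
(s=3,f=9) a[fast]=0 → fast++
(s=3,f=10) a[fast]=0 → fast++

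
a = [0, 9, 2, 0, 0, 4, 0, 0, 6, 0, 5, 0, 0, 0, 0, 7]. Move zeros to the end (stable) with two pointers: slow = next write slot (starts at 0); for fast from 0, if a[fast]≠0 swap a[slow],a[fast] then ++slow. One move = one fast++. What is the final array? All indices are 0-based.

(s=0,f=0) a[fast]=0 → fast++
(s=0,f=1) a[fast]=9≠0 swap→a[0]=9 → slow++,fast++
(s=1,f=2) a[fast]=2≠0 swap→a[1]=2 → slow++,fast++
(s=2,f=3) a[fast]=0 → fast++
(s=2,f=4) a[fast]=0 → fast++
(s=2,f=5) a[fast]=4≠0 swap→a[2]=4 → slow++,fast++
(s=3,f=6) a[fast]=0 → fast++
(s=3,f=7) a[fast]=0 → fast++
(s=3,f=8) a[fast]=6≠0 swap→a[3]=6 → slow++,fast++
(s=4,f=9) a[fast]=0 → fast++
(s=4,f=10) a[fast]=5≠0 swap→a[4]=5 → slow++,fast++
(s=5,f=11) a[fast]=0 → fast++
(s=5,f=12) a[fast]=0 → fast++
(s=5,f=13) a[fast]=0 → fast++
(s=5,f=14) a[fast]=0 → fast++
(s=5,f=15) a[fast]=7≠0 swap→a[5]=7 → slow++,fast++

[9, 2, 4, 6, 5, 7, 0, 0, 0, 0, 0, 0, 0, 0, 0, 0]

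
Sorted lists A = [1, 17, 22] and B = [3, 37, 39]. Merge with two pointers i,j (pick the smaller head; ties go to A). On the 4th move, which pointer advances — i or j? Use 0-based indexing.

i=0 j=0: A[i]=1<=B[j]=3 take 1, i++
i=1 j=0: A[i]=17>B[j]=3 take 3, j++
i=1 j=1: A[i]=17<=B[j]=37 take 17, i++
i=2 j=1: A[i]=22<=B[j]=37 take 22, i++

i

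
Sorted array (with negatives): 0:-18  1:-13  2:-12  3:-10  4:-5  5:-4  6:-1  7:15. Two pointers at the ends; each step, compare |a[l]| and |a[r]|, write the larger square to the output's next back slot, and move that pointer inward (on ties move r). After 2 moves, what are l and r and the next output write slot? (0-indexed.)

l=1, r=6, next write slot=5

l=0 r=7: |-18|>|15| out[7]=324, l++
l=1 r=7: |-13|<=|15| out[6]=225, r--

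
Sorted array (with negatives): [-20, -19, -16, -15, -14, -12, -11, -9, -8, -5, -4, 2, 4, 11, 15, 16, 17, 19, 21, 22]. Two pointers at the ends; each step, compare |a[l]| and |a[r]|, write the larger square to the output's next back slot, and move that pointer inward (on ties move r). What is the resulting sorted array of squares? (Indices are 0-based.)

[0,19] |-20|<=|22| out[19]=484 → r--
[0,18] |-20|<=|21| out[18]=441 → r--
[0,17] |-20|>|19| out[17]=400 → l++
[1,17] |-19|<=|19| out[16]=361 → r--
[1,16] |-19|>|17| out[15]=361 → l++
[2,16] |-16|<=|17| out[14]=289 → r--
[2,15] |-16|<=|16| out[13]=256 → r--
[2,14] |-16|>|15| out[12]=256 → l++
[3,14] |-15|<=|15| out[11]=225 → r--
[3,13] |-15|>|11| out[10]=225 → l++
[4,13] |-14|>|11| out[9]=196 → l++
[5,13] |-12|>|11| out[8]=144 → l++
[6,13] |-11|<=|11| out[7]=121 → r--
[6,12] |-11|>|4| out[6]=121 → l++
[7,12] |-9|>|4| out[5]=81 → l++
[8,12] |-8|>|4| out[4]=64 → l++
[9,12] |-5|>|4| out[3]=25 → l++
[10,12] |-4|<=|4| out[2]=16 → r--
[10,11] |-4|>|2| out[1]=16 → l++
[11,11] |2|<=|2| out[0]=4 → r--

[4, 16, 16, 25, 64, 81, 121, 121, 144, 196, 225, 225, 256, 256, 289, 361, 361, 400, 441, 484]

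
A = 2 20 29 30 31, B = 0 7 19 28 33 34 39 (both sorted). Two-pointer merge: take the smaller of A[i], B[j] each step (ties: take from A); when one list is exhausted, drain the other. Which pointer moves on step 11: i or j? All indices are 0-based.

i=0 j=0: A[i]=2>B[j]=0 take 0, j++
i=0 j=1: A[i]=2<=B[j]=7 take 2, i++
i=1 j=1: A[i]=20>B[j]=7 take 7, j++
i=1 j=2: A[i]=20>B[j]=19 take 19, j++
i=1 j=3: A[i]=20<=B[j]=28 take 20, i++
i=2 j=3: A[i]=29>B[j]=28 take 28, j++
i=2 j=4: A[i]=29<=B[j]=33 take 29, i++
i=3 j=4: A[i]=30<=B[j]=33 take 30, i++
i=4 j=4: A[i]=31<=B[j]=33 take 31, i++
i=5 j=4: A done, take B[j]=33, j++
i=5 j=5: A done, take B[j]=34, j++

j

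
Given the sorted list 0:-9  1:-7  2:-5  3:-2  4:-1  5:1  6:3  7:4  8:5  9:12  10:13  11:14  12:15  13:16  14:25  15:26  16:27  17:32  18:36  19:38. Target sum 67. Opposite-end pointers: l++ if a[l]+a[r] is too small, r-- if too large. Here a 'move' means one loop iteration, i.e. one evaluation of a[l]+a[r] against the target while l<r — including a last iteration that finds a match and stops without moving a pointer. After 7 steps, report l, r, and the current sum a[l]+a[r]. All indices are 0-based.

[0,19] -9+38=29 <67 → l++
[1,19] -7+38=31 <67 → l++
[2,19] -5+38=33 <67 → l++
[3,19] -2+38=36 <67 → l++
[4,19] -1+38=37 <67 → l++
[5,19] 1+38=39 <67 → l++
[6,19] 3+38=41 <67 → l++

l=7, r=19, sum=42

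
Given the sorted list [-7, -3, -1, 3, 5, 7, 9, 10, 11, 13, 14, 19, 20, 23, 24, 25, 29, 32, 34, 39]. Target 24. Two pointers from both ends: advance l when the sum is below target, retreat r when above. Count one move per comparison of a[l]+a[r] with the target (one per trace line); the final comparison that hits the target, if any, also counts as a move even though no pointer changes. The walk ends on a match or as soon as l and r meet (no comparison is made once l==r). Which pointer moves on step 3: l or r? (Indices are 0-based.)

r

[0,19] -7+39=32 >24 → r--
[0,18] -7+34=27 >24 → r--
[0,17] -7+32=25 >24 → r--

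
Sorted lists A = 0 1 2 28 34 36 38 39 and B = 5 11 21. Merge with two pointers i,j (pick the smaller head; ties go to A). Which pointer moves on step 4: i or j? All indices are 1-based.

i=1 j=1: A[i]=0<=B[j]=5 take 0, i++
i=2 j=1: A[i]=1<=B[j]=5 take 1, i++
i=3 j=1: A[i]=2<=B[j]=5 take 2, i++
i=4 j=1: A[i]=28>B[j]=5 take 5, j++

j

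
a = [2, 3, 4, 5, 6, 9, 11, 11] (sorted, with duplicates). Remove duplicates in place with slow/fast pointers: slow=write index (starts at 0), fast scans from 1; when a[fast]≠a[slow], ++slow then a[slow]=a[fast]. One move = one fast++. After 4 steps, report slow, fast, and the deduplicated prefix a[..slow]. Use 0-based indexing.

slow=0 fast=1: a[fast]=3≠a[slow]=2 write a[1]=3, slow++,fast++
slow=1 fast=2: a[fast]=4≠a[slow]=3 write a[2]=4, slow++,fast++
slow=2 fast=3: a[fast]=5≠a[slow]=4 write a[3]=5, slow++,fast++
slow=3 fast=4: a[fast]=6≠a[slow]=5 write a[4]=6, slow++,fast++

slow=4, fast=5, prefix=[2, 3, 4, 5, 6]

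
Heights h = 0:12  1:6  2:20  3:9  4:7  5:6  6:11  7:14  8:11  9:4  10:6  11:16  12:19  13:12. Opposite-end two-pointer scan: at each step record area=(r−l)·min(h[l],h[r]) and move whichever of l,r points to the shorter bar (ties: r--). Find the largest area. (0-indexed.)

[0,13] min(12,12)*13=156 best=156 * → r--
[0,12] min(12,19)*12=144 best=156 → l++
[1,12] min(6,19)*11=66 best=156 → l++
[2,12] min(20,19)*10=190 best=190 * → r--
[2,11] min(20,16)*9=144 best=190 → r--
[2,10] min(20,6)*8=48 best=190 → r--
[2,9] min(20,4)*7=28 best=190 → r--
[2,8] min(20,11)*6=66 best=190 → r--
[2,7] min(20,14)*5=70 best=190 → r--
[2,6] min(20,11)*4=44 best=190 → r--
[2,5] min(20,6)*3=18 best=190 → r--
[2,4] min(20,7)*2=14 best=190 → r--
[2,3] min(20,9)*1=9 best=190 → r--

max area = 190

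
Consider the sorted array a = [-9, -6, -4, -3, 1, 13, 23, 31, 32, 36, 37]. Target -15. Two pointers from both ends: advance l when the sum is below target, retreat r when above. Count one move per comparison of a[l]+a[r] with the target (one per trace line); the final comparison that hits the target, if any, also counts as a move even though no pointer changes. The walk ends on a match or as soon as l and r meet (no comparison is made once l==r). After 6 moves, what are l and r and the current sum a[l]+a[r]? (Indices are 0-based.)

l=0, r=4, sum=-8

[0,10] -9+37=28 >-15 → r--
[0,9] -9+36=27 >-15 → r--
[0,8] -9+32=23 >-15 → r--
[0,7] -9+31=22 >-15 → r--
[0,6] -9+23=14 >-15 → r--
[0,5] -9+13=4 >-15 → r--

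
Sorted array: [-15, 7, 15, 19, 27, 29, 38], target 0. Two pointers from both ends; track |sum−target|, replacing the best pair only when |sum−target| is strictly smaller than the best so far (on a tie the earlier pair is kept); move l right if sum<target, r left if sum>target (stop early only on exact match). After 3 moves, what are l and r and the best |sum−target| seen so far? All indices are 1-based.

l=1, r=4, best |Δ|=12

l=1 r=7: -15+38=23 d=23 *, r--
l=1 r=6: -15+29=14 d=14 *, r--
l=1 r=5: -15+27=12 d=12 *, r--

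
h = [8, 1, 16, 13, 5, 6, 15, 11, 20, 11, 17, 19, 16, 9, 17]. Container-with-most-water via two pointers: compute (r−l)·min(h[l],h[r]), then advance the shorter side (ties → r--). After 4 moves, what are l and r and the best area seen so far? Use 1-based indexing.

l=5, r=15, best area=192

l=1 r=15: min(8,17)*14=112 best=112 *, l++
l=2 r=15: min(1,17)*13=13 best=112, l++
l=3 r=15: min(16,17)*12=192 best=192 *, l++
l=4 r=15: min(13,17)*11=143 best=192, l++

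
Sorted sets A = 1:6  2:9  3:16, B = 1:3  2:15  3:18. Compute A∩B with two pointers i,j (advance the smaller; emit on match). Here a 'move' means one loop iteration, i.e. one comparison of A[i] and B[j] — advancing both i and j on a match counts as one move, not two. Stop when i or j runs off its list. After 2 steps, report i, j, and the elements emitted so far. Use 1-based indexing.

i=1 j=1: 6>3, j++
i=1 j=2: 6<15, i++

i=2, j=2, emitted=[]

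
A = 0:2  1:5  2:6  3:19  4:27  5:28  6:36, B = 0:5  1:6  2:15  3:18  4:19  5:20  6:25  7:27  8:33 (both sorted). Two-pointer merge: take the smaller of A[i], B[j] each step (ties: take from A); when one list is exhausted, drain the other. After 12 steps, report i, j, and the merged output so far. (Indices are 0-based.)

[i=0,j=0] A[i]=2<=B[j]=5 take 2 → i++
[i=1,j=0] A[i]=5<=B[j]=5 take 5 → i++
[i=2,j=0] A[i]=6>B[j]=5 take 5 → j++
[i=2,j=1] A[i]=6<=B[j]=6 take 6 → i++
[i=3,j=1] A[i]=19>B[j]=6 take 6 → j++
[i=3,j=2] A[i]=19>B[j]=15 take 15 → j++
[i=3,j=3] A[i]=19>B[j]=18 take 18 → j++
[i=3,j=4] A[i]=19<=B[j]=19 take 19 → i++
[i=4,j=4] A[i]=27>B[j]=19 take 19 → j++
[i=4,j=5] A[i]=27>B[j]=20 take 20 → j++
[i=4,j=6] A[i]=27>B[j]=25 take 25 → j++
[i=4,j=7] A[i]=27<=B[j]=27 take 27 → i++

i=5, j=7, merged so far=[2, 5, 5, 6, 6, 15, 18, 19, 19, 20, 25, 27]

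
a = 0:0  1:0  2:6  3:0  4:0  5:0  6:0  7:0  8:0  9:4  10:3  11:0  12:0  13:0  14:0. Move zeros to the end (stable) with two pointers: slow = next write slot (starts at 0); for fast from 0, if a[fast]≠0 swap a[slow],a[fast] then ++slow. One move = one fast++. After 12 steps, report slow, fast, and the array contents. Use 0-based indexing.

(s=0,f=0) a[fast]=0 → fast++
(s=0,f=1) a[fast]=0 → fast++
(s=0,f=2) a[fast]=6≠0 swap→a[0]=6 → slow++,fast++
(s=1,f=3) a[fast]=0 → fast++
(s=1,f=4) a[fast]=0 → fast++
(s=1,f=5) a[fast]=0 → fast++
(s=1,f=6) a[fast]=0 → fast++
(s=1,f=7) a[fast]=0 → fast++
(s=1,f=8) a[fast]=0 → fast++
(s=1,f=9) a[fast]=4≠0 swap→a[1]=4 → slow++,fast++
(s=2,f=10) a[fast]=3≠0 swap→a[2]=3 → slow++,fast++
(s=3,f=11) a[fast]=0 → fast++

slow=3, fast=12, a=[6, 4, 3, 0, 0, 0, 0, 0, 0, 0, 0, 0, 0, 0, 0]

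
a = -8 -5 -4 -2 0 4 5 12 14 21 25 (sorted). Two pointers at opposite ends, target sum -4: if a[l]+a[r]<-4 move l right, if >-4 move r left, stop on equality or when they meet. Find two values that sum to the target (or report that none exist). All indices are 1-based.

(-8, 4)

[1,11] -8+25=17 >-4 → r--
[1,10] -8+21=13 >-4 → r--
[1,9] -8+14=6 >-4 → r--
[1,8] -8+12=4 >-4 → r--
[1,7] -8+5=-3 >-4 → r--
[1,6] -8+4=-4 → found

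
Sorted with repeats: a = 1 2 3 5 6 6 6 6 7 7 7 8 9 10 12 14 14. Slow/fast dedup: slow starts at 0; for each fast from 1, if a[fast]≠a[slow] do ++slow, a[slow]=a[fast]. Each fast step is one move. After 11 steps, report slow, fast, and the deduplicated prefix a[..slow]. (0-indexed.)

slow=6, fast=12, prefix=[1, 2, 3, 5, 6, 7, 8]

(s=0,f=1) a[fast]=2≠a[slow]=1 write a[1]=2 → slow++,fast++
(s=1,f=2) a[fast]=3≠a[slow]=2 write a[2]=3 → slow++,fast++
(s=2,f=3) a[fast]=5≠a[slow]=3 write a[3]=5 → slow++,fast++
(s=3,f=4) a[fast]=6≠a[slow]=5 write a[4]=6 → slow++,fast++
(s=4,f=5) a[fast]=6=a[slow] dup → fast++
(s=4,f=6) a[fast]=6=a[slow] dup → fast++
(s=4,f=7) a[fast]=6=a[slow] dup → fast++
(s=4,f=8) a[fast]=7≠a[slow]=6 write a[5]=7 → slow++,fast++
(s=5,f=9) a[fast]=7=a[slow] dup → fast++
(s=5,f=10) a[fast]=7=a[slow] dup → fast++
(s=5,f=11) a[fast]=8≠a[slow]=7 write a[6]=8 → slow++,fast++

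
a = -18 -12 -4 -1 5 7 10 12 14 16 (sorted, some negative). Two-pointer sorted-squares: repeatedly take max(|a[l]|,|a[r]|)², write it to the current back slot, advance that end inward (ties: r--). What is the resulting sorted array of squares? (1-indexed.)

l=1 r=10: |-18|>|16| out[10]=324, l++
l=2 r=10: |-12|<=|16| out[9]=256, r--
l=2 r=9: |-12|<=|14| out[8]=196, r--
l=2 r=8: |-12|<=|12| out[7]=144, r--
l=2 r=7: |-12|>|10| out[6]=144, l++
l=3 r=7: |-4|<=|10| out[5]=100, r--
l=3 r=6: |-4|<=|7| out[4]=49, r--
l=3 r=5: |-4|<=|5| out[3]=25, r--
l=3 r=4: |-4|>|-1| out[2]=16, l++
l=4 r=4: |-1|<=|-1| out[1]=1, r--

[1, 16, 25, 49, 100, 144, 144, 196, 256, 324]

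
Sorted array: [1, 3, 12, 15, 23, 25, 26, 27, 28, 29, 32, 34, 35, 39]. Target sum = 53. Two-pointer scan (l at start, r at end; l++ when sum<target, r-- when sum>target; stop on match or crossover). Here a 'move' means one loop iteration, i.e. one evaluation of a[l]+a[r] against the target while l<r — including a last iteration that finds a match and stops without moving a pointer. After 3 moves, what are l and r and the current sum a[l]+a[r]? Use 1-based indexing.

l=4, r=14, sum=54

l=1 r=14: 1+39=40 <53, l++
l=2 r=14: 3+39=42 <53, l++
l=3 r=14: 12+39=51 <53, l++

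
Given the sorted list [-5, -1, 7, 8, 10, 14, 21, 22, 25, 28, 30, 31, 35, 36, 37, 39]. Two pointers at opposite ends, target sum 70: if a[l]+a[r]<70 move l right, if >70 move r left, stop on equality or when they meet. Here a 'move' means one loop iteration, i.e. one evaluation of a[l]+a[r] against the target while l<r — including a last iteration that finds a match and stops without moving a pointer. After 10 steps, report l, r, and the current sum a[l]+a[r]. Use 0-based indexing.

l=10, r=15, sum=69

l=0 r=15: -5+39=34 <70, l++
l=1 r=15: -1+39=38 <70, l++
l=2 r=15: 7+39=46 <70, l++
l=3 r=15: 8+39=47 <70, l++
l=4 r=15: 10+39=49 <70, l++
l=5 r=15: 14+39=53 <70, l++
l=6 r=15: 21+39=60 <70, l++
l=7 r=15: 22+39=61 <70, l++
l=8 r=15: 25+39=64 <70, l++
l=9 r=15: 28+39=67 <70, l++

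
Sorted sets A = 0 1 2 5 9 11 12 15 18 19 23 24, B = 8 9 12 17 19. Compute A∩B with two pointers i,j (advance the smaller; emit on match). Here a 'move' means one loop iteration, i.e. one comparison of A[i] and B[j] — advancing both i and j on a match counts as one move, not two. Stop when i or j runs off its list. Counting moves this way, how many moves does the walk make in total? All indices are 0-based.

i=0 j=0: 0<8, i++
i=1 j=0: 1<8, i++
i=2 j=0: 2<8, i++
i=3 j=0: 5<8, i++
i=4 j=0: 9>8, j++
i=4 j=1: 9==9 emit, i++,j++
i=5 j=2: 11<12, i++
i=6 j=2: 12==12 emit, i++,j++
i=7 j=3: 15<17, i++
i=8 j=3: 18>17, j++
i=8 j=4: 18<19, i++
i=9 j=4: 19==19 emit, i++,j++

12 moves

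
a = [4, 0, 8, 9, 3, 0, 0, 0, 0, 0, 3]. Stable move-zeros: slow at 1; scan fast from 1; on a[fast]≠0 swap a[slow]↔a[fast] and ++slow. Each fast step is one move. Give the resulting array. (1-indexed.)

[4, 8, 9, 3, 3, 0, 0, 0, 0, 0, 0]

(s=1,f=1) a[fast]=4≠0 swap→a[1]=4 → slow++,fast++
(s=2,f=2) a[fast]=0 → fast++
(s=2,f=3) a[fast]=8≠0 swap→a[2]=8 → slow++,fast++
(s=3,f=4) a[fast]=9≠0 swap→a[3]=9 → slow++,fast++
(s=4,f=5) a[fast]=3≠0 swap→a[4]=3 → slow++,fast++
(s=5,f=6) a[fast]=0 → fast++
(s=5,f=7) a[fast]=0 → fast++
(s=5,f=8) a[fast]=0 → fast++
(s=5,f=9) a[fast]=0 → fast++
(s=5,f=10) a[fast]=0 → fast++
(s=5,f=11) a[fast]=3≠0 swap→a[5]=3 → slow++,fast++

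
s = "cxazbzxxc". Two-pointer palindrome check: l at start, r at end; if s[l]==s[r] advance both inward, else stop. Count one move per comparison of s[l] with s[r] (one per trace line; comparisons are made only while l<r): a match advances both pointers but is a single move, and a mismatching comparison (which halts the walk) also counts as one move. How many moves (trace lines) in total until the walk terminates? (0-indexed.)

l=0 r=8: 'c'=='c', l++,r--
l=1 r=7: 'x'=='x', l++,r--
l=2 r=6: 'a'!='x', stop

3 moves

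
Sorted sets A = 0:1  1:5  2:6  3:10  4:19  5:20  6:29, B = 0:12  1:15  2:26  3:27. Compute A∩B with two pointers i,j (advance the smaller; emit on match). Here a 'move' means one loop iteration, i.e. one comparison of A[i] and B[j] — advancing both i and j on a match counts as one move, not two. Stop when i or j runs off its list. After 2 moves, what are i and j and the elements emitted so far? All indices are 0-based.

i=0 j=0: 1<12, i++
i=1 j=0: 5<12, i++

i=2, j=0, emitted=[]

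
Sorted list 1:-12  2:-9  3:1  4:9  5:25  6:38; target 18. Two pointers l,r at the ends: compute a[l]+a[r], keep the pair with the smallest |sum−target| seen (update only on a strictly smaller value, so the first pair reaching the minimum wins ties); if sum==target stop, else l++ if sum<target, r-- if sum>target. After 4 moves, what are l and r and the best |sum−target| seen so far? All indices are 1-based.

[1,6] -12+38=26 d=8 * → r--
[1,5] -12+25=13 d=5 * → l++
[2,5] -9+25=16 d=2 * → l++
[3,5] 1+25=26 d=8 → r--

l=3, r=4, best |Δ|=2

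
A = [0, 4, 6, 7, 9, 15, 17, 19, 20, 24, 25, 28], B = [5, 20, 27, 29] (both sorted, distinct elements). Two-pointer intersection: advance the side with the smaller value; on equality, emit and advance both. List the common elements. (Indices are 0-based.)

[i=0,j=0] 0<5 → i++
[i=1,j=0] 4<5 → i++
[i=2,j=0] 6>5 → j++
[i=2,j=1] 6<20 → i++
[i=3,j=1] 7<20 → i++
[i=4,j=1] 9<20 → i++
[i=5,j=1] 15<20 → i++
[i=6,j=1] 17<20 → i++
[i=7,j=1] 19<20 → i++
[i=8,j=1] 20==20 emit → i++,j++
[i=9,j=2] 24<27 → i++
[i=10,j=2] 25<27 → i++
[i=11,j=2] 28>27 → j++
[i=11,j=3] 28<29 → i++

intersection = [20]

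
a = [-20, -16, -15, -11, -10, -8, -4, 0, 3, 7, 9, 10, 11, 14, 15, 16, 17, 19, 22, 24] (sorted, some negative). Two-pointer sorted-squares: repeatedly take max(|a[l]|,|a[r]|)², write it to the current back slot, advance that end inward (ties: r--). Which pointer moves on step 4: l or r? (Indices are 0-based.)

r

l=0 r=19: |-20|<=|24| out[19]=576, r--
l=0 r=18: |-20|<=|22| out[18]=484, r--
l=0 r=17: |-20|>|19| out[17]=400, l++
l=1 r=17: |-16|<=|19| out[16]=361, r--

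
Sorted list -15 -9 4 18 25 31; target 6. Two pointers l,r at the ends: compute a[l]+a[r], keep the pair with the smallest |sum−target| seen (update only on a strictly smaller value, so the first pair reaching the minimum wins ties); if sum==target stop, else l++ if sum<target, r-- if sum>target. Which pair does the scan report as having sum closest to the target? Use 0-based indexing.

pair (-15, 18) with sum 3 (|Δ|=3)

[0,5] -15+31=16 d=10 * → r--
[0,4] -15+25=10 d=4 * → r--
[0,3] -15+18=3 d=3 * → l++
[1,3] -9+18=9 d=3 → r--
[1,2] -9+4=-5 d=11 → l++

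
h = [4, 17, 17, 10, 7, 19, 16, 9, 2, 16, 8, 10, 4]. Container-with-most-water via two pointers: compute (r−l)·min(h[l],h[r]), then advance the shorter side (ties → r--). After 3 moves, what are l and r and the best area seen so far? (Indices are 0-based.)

l=0 r=12: min(4,4)*12=48 best=48 *, r--
l=0 r=11: min(4,10)*11=44 best=48, l++
l=1 r=11: min(17,10)*10=100 best=100 *, r--

l=1, r=10, best area=100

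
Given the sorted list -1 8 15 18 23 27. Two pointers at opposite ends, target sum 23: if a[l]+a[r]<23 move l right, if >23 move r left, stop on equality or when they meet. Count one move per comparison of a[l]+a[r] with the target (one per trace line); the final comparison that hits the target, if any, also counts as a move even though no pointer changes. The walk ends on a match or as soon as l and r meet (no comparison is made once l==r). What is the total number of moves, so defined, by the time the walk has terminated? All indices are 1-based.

5 moves

[1,6] -1+27=26 >23 → r--
[1,5] -1+23=22 <23 → l++
[2,5] 8+23=31 >23 → r--
[2,4] 8+18=26 >23 → r--
[2,3] 8+15=23 → found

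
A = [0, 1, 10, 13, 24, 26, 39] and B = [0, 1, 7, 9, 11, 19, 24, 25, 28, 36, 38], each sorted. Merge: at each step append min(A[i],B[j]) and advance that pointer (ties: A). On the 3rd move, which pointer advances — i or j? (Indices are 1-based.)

i

i=1 j=1: A[i]=0<=B[j]=0 take 0, i++
i=2 j=1: A[i]=1>B[j]=0 take 0, j++
i=2 j=2: A[i]=1<=B[j]=1 take 1, i++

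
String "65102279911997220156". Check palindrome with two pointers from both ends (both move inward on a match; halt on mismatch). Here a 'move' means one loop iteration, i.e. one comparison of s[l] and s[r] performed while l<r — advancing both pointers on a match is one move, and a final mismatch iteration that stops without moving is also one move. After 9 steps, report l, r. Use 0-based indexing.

l=9, r=10

[0,19] '6'=='6' → l++,r--
[1,18] '5'=='5' → l++,r--
[2,17] '1'=='1' → l++,r--
[3,16] '0'=='0' → l++,r--
[4,15] '2'=='2' → l++,r--
[5,14] '2'=='2' → l++,r--
[6,13] '7'=='7' → l++,r--
[7,12] '9'=='9' → l++,r--
[8,11] '9'=='9' → l++,r--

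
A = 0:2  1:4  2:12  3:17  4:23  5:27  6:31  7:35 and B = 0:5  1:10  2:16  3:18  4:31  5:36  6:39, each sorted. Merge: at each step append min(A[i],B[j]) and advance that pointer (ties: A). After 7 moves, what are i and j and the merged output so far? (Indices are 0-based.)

i=4, j=3, merged so far=[2, 4, 5, 10, 12, 16, 17]

[i=0,j=0] A[i]=2<=B[j]=5 take 2 → i++
[i=1,j=0] A[i]=4<=B[j]=5 take 4 → i++
[i=2,j=0] A[i]=12>B[j]=5 take 5 → j++
[i=2,j=1] A[i]=12>B[j]=10 take 10 → j++
[i=2,j=2] A[i]=12<=B[j]=16 take 12 → i++
[i=3,j=2] A[i]=17>B[j]=16 take 16 → j++
[i=3,j=3] A[i]=17<=B[j]=18 take 17 → i++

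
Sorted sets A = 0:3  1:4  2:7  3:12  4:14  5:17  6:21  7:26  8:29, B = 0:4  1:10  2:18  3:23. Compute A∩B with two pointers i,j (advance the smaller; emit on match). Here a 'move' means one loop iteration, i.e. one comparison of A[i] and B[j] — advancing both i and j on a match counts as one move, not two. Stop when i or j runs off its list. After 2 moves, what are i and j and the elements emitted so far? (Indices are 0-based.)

[i=0,j=0] 3<4 → i++
[i=1,j=0] 4==4 emit → i++,j++

i=2, j=1, emitted=[4]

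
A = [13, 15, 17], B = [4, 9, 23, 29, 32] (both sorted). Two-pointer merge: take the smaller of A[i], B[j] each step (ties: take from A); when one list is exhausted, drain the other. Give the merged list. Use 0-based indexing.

[4, 9, 13, 15, 17, 23, 29, 32]

[i=0,j=0] A[i]=13>B[j]=4 take 4 → j++
[i=0,j=1] A[i]=13>B[j]=9 take 9 → j++
[i=0,j=2] A[i]=13<=B[j]=23 take 13 → i++
[i=1,j=2] A[i]=15<=B[j]=23 take 15 → i++
[i=2,j=2] A[i]=17<=B[j]=23 take 17 → i++
[i=3,j=2] A done, take B[j]=23 → j++
[i=3,j=3] A done, take B[j]=29 → j++
[i=3,j=4] A done, take B[j]=32 → j++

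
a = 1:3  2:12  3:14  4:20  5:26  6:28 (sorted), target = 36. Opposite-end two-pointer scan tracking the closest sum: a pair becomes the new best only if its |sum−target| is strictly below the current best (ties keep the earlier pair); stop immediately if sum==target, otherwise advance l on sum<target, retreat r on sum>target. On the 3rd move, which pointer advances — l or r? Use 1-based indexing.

l=1 r=6: 3+28=31 d=5 *, l++
l=2 r=6: 12+28=40 d=4 *, r--
l=2 r=5: 12+26=38 d=2 *, r--

r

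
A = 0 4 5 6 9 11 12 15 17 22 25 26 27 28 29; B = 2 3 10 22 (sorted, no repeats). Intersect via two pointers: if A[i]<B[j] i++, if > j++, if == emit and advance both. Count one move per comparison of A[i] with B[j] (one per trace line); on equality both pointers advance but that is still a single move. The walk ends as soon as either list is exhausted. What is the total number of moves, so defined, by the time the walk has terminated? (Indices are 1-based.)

13 moves

i=1 j=1: 0<2, i++
i=2 j=1: 4>2, j++
i=2 j=2: 4>3, j++
i=2 j=3: 4<10, i++
i=3 j=3: 5<10, i++
i=4 j=3: 6<10, i++
i=5 j=3: 9<10, i++
i=6 j=3: 11>10, j++
i=6 j=4: 11<22, i++
i=7 j=4: 12<22, i++
i=8 j=4: 15<22, i++
i=9 j=4: 17<22, i++
i=10 j=4: 22==22 emit, i++,j++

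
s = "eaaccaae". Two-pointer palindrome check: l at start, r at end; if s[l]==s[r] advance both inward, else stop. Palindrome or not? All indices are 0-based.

[0,7] 'e'=='e' → l++,r--
[1,6] 'a'=='a' → l++,r--
[2,5] 'a'=='a' → l++,r--
[3,4] 'c'=='c' → l++,r--

palindrome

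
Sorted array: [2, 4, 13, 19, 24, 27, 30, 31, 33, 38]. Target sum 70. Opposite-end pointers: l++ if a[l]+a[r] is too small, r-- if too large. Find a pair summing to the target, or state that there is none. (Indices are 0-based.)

no pair

[0,9] 2+38=40 <70 → l++
[1,9] 4+38=42 <70 → l++
[2,9] 13+38=51 <70 → l++
[3,9] 19+38=57 <70 → l++
[4,9] 24+38=62 <70 → l++
[5,9] 27+38=65 <70 → l++
[6,9] 30+38=68 <70 → l++
[7,9] 31+38=69 <70 → l++
[8,9] 33+38=71 >70 → r--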